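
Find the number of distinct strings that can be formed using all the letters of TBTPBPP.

210

TBTPBPP has 7 letters with B appearing twice, P appearing 3 times, and T appearing twice.
The number of distinct arrangements is 7!/(3!·2!·2!) = 5040/24 = 210.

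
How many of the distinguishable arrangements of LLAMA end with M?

Fix M in the last position and arrange the remaining 4 letters.
Those 4 letters have A appearing twice and L appearing twice, giving (4)!/(2!·2!) = 6.

6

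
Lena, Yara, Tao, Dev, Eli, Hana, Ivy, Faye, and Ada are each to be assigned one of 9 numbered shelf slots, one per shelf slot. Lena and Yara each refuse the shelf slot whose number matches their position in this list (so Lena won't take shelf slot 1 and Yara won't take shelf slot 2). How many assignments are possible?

287280

Let Aᵢ (for i ∈ {1, 2}) be the placements that put person i in their forbidden shelf slot. Any j of these fix j positions, leaving (9−j)! ways to fill the rest, and there are C(2,j) ways to pick which j.
By inclusion–exclusion, the number of valid placements is Σ_{j=0}^{2} (−1)^j C(2,j)·(9−j)!.
Computing: 362880 − 80640 + 5040 = 287280.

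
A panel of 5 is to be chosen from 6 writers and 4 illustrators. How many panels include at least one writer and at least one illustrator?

Unrestricted: C(10,5) = 252 ways to pick any 5 of the 10.
Subtract selections that omit an entire group: no writers → C(4,5) = 0; no illustrators → C(6,5) = 6.
Both groups omitted at once is impossible, so 252 − 6 = 246.

246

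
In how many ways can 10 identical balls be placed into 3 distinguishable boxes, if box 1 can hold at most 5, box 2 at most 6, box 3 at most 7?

35

Ignoring the caps, the number of non-negative solutions to x_1+…+x_3 = 10 is C(12,2) = 66.
Subtract solutions that violate a single cap (substitute x_i' = x_i − (cap_i+1)): x_1 ≥ 6 gives C(6,2) = 15; x_2 ≥ 7 gives C(5,2) = 10; x_3 ≥ 8 gives C(4,2) = 6. Together 31.
No two caps can be exceeded simultaneously, so the pair terms are all 0.
By inclusion–exclusion the count is 66 − 31 + 0 = 35.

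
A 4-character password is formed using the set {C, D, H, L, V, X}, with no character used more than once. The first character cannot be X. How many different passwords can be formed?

300

The first character has 6−1 = 5 choices (anything except X).
The remaining 3 characters are filled from the other 5 symbols without repetition: 5 × 4 × 3 = 60.
Total: 5 × 60 = 300.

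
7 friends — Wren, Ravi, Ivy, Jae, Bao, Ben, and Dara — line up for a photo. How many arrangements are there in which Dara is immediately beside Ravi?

Treat {Dara, Ravi} as a single unit. There are 6 units to order, and the pair itself can be ordered 2 ways.
So the count is 2·(6)! = 1440.

1440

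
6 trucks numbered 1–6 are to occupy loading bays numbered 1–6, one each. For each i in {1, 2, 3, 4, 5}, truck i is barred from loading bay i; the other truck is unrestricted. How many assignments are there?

Let Aᵢ (for 1 ≤ i ≤ 5) be the placements that put truck i in its forbidden loading bay. Any j of these fix j positions, leaving (6−j)! ways to fill the rest, and there are C(5,j) ways to pick which j.
By inclusion–exclusion, the number of valid placements is Σ_{j=0}^{5} (−1)^j C(5,j)·(6−j)!.
Computing: 720 − 600 + 240 − 60 + 10 − 1 = 309.

309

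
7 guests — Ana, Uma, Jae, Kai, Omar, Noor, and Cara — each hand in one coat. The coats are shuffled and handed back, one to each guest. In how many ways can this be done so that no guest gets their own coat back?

This is the derangement count D_7: permutations of 7 items with no fixed point.
By inclusion–exclusion this is Σ_{j=0}^{7} (−1)^j C(7,j)·(7−j)!.
Computing: 5040 − 5040 + 2520 − 840 + 210 − 42 + 7 − 1 = 1854.

1854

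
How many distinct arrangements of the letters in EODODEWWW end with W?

2520

Fix W in the last position and arrange the remaining 8 letters.
Those 8 letters have D appearing twice, E appearing twice, O appearing twice, and W appearing twice, giving (8)!/(2!·2!·2!·2!) = 2520.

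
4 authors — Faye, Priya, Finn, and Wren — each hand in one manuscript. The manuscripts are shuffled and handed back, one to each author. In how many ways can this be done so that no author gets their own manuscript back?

9

This is the derangement count D_4: permutations of 4 items with no fixed point.
By inclusion–exclusion this is Σ_{j=0}^{4} (−1)^j C(4,j)·(4−j)!.
Computing: 24 − 24 + 12 − 4 + 1 = 9.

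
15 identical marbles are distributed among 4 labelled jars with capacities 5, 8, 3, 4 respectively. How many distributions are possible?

By stars and bars, unrestricted non-negative solutions to x_1+…+x_4 = 15 number C(15+3,3) = 816.
Subtract solutions that violate a single cap (substitute x_i' = x_i − (cap_i+1)): x_1 ≥ 6 gives C(12,3) = 220; x_2 ≥ 9 gives C(9,3) = 84; x_3 ≥ 4 gives C(14,3) = 364; x_4 ≥ 5 gives C(13,3) = 286. Together 954.
Add back pairs where two caps are both exceeded: 1 + 56 + 35 + 10 + 4 + 84 = 190.
Subtract triples: 0 + 0 + 1 + 0 = 1.
By inclusion–exclusion the count is 816 − 954 + 190 − 1 = 51.

51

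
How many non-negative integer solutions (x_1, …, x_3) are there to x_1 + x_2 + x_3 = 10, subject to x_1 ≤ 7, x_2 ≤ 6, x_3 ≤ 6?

Ignoring the caps, the number of non-negative solutions to x_1+…+x_3 = 10 is C(12,2) = 66.
Subtract solutions that violate a single cap (substitute x_i' = x_i − (cap_i+1)): x_1 ≥ 8 gives C(4,2) = 6; x_2 ≥ 7 gives C(5,2) = 10; x_3 ≥ 7 gives C(5,2) = 10. Together 26.
No two caps can be exceeded simultaneously, so the pair terms are all 0.
By inclusion–exclusion the count is 66 − 26 + 0 = 40.

40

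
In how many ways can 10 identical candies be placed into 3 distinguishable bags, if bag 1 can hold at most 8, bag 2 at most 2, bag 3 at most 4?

12

Ignoring the caps, the number of non-negative solutions to x_1+…+x_3 = 10 is C(12,2) = 66.
Subtract solutions that violate a single cap (substitute x_i' = x_i − (cap_i+1)): x_1 ≥ 9 gives C(3,2) = 3; x_2 ≥ 3 gives C(9,2) = 36; x_3 ≥ 5 gives C(7,2) = 21. Together 60.
Add back pairs where two caps are both exceeded: 0 + 0 + 6 = 6.
By inclusion–exclusion the count is 66 − 60 + 6 = 12.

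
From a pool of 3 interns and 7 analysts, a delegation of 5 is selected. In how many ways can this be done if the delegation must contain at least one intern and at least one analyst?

231

Unrestricted: C(10,5) = 252 ways to pick any 5 of the 10.
Selections missing a whole group: no interns → C(7,5) = 21; no analysts → C(3,5) = 0.
Both groups omitted at once is impossible, so 252 − 21 = 231.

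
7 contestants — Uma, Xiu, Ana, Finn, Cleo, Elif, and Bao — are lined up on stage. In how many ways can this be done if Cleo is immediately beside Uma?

Treat {Cleo, Uma} as a single unit. There are 6 units to order, and the pair itself can be ordered 2 ways.
That gives 2 × 6! = 2 × 720 = 1440.

1440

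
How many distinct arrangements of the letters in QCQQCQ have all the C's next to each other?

Treat the 2 copies of C as a single block. The multiset to arrange is then {CC, Q, Q, Q, Q}, 5 items in all.
That gives (5)!/(4!) = 5 arrangements.

5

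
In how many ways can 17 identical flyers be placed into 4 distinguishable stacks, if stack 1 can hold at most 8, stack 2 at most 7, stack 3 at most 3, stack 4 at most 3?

33

Without the upper bounds there are C(20,3) = 1140 ways to split 17 among 4 stacks.
Subtract solutions that violate a single cap (substitute x_i' = x_i − (cap_i+1)): x_1 ≥ 9 gives C(11,3) = 165; x_2 ≥ 8 gives C(12,3) = 220; x_3 ≥ 4 gives C(16,3) = 560; x_4 ≥ 4 gives C(16,3) = 560. Together 1505.
Add back pairs where two caps are both exceeded: 1 + 35 + 35 + 56 + 56 + 220 = 403.
Subtract triples: 0 + 0 + 1 + 4 = 5.
By inclusion–exclusion the count is 1140 − 1505 + 403 − 5 = 33.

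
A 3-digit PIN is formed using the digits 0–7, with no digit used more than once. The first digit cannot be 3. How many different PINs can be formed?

294

The first digit has 8−1 = 7 choices (anything except 3).
The remaining 2 digits are filled from the other 7 symbols without repetition: 7 × 6 = 42.
Total: 7 × 42 = 294.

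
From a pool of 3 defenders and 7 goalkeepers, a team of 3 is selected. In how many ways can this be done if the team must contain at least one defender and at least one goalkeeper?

With no constraint there are C(10,3) = 120 possible selections.
Selections missing a whole group: no defenders → C(7,3) = 35; no goalkeepers → C(3,3) = 1.
Both groups omitted at once is impossible, so 120 − 36 = 84.

84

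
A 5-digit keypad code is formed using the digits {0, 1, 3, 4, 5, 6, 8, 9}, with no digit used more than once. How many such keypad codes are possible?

This is a permutation of 5 out of 8: P(8,5) = 8!/3!.
8 × 7 × 6 × 5 × 4 = 6720.

6720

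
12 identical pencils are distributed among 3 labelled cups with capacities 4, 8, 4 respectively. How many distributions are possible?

By stars and bars, unrestricted non-negative solutions to x_1+…+x_3 = 12 number C(12+2,2) = 91.
Subtract solutions that violate a single cap (substitute x_i' = x_i − (cap_i+1)): x_1 ≥ 5 gives C(9,2) = 36; x_2 ≥ 9 gives C(5,2) = 10; x_3 ≥ 5 gives C(9,2) = 36. Together 82.
Add back pairs where two caps are both exceeded: 0 + 6 + 0 = 6.
By inclusion–exclusion the count is 91 − 82 + 6 = 15.

15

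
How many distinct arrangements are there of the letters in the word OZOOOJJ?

Letter multiplicities in OZOOOJJ: J×2, O×4, Z×1.
So there are 7! / (4!·2!) = 105 distinguishable arrangements.

105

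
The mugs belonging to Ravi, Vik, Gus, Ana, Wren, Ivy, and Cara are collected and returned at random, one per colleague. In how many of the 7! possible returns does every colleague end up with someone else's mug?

Count assignments avoiding every fixed point. For any j of the 7 colleagues fixed to their own mug, the other 7−j can be arranged in (7−j)! ways.
By inclusion–exclusion this is Σ_{j=0}^{7} (−1)^j C(7,j)·(7−j)!.
Computing: 5040 − 5040 + 2520 − 840 + 210 − 42 + 7 − 1 = 1854.

1854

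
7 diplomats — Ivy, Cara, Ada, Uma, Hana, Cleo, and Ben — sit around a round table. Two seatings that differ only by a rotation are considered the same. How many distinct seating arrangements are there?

720

Fix one person's seat to break rotational symmetry; the remaining 6 people can be arranged in (6)! = 720 ways.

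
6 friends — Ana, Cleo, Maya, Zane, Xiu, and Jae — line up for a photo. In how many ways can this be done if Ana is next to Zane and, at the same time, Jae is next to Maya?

96

Treat {Ana,Zane} as one block (2 orders) and {Jae,Maya} as another (2 orders).
That leaves 4 units to arrange: 2 × 2 × 4! = 4 × 24 = 96.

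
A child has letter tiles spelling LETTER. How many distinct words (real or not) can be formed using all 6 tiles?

180

Letter multiplicities in LETTER: E×2, L×1, R×1, T×2.
The number of distinct arrangements is 6!/(2!·2!) = 720/4 = 180.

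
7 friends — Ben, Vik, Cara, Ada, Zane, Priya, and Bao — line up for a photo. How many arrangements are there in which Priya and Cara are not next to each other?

Of the 7! = 5040 arrangements, those with Priya and Cara adjacent number 2 × 6! = 1440 (treat the pair as a block with 2 internal orders).
So 5040 − 1440 = 3600 arrangements keep them apart.

3600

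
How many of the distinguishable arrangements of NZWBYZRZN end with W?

3360

With the last slot taken by W, it remains to arrange the other 8 letters (NZBYZRZN).
Those 8 letters have N appearing twice and Z appearing 3 times, giving (8)!/(3!·2!) = 3360.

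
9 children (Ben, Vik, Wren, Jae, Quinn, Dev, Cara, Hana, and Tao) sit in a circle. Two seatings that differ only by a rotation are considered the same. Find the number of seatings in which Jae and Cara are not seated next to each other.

30240

Without the restriction there are (8)! = 40320 seatings.
Seatings with Jae beside Cara: treat them as a block with 2 internal orders, giving 2 × (7)! = 10080.
Subtracting, 40320 − 10080 = 30240.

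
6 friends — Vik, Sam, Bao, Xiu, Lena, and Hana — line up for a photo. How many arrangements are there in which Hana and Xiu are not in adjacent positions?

480

There are 6! = 720 arrangements in all. If Hana and Xiu are adjacent, merging them into one block gives 2·(5)! = 240 arrangements.
So 720 − 240 = 480 arrangements keep them apart.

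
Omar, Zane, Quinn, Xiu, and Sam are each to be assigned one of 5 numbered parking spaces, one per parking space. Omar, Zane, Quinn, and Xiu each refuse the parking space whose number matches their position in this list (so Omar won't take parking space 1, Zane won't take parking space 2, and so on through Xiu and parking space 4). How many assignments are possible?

Let Aᵢ (for 1 ≤ i ≤ 4) be the placements that put person i in their forbidden parking space. Any j of these fix j positions, leaving (5−j)! ways to fill the rest, and there are C(4,j) ways to pick which j.
By inclusion–exclusion, the number of valid placements is Σ_{j=0}^{4} (−1)^j C(4,j)·(5−j)!.
Computing: 120 − 96 + 36 − 8 + 1 = 53.

53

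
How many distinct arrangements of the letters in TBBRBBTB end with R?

21

With the last slot taken by R, it remains to arrange the other 7 letters (TBBBBTB).
Those 7 letters have B appearing 5 times and T appearing twice, giving (7)!/(5!·2!) = 21.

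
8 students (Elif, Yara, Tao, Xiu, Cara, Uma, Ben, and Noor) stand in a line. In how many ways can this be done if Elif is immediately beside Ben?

10080

Place the 6 others and the Elif-Ben pair as 7 objects in a line; the pair has 2 internal arrangements.
That gives 2 × 7! = 2 × 5040 = 10080.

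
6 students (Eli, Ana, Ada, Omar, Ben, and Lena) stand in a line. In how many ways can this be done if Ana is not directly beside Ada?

480

There are 6! = 720 arrangements in all. If Ana and Ada are adjacent, merging them into one block gives 2·(5)! = 240 arrangements.
Complementary counting: 720 − 240 = 480.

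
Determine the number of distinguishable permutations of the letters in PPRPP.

Letter multiplicities in PPRPP: P×4, R×1.
The number of distinct arrangements is 5!/(4!) = 120/24 = 5.

5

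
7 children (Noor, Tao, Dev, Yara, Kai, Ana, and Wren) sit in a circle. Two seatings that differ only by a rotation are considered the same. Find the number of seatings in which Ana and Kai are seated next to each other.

240

Treat {Ana, Kai} as one unit (2 internal orders) and seat the resulting 6 units around the table: (5)! circular arrangements.
So 2 × (5)! = 2 × 120 = 240.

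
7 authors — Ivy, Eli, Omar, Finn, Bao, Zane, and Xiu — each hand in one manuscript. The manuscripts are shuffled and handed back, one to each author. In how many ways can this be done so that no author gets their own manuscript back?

This is the derangement count D_7: permutations of 7 items with no fixed point.
By inclusion–exclusion this is Σ_{j=0}^{7} (−1)^j C(7,j)·(7−j)!.
Computing: 5040 − 5040 + 2520 − 840 + 210 − 42 + 7 − 1 = 1854.

1854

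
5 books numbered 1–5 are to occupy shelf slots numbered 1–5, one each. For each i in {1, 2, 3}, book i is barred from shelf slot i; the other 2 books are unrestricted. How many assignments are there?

Let Aᵢ (for i ∈ {1, 2, 3}) be the placements that put book i in its forbidden shelf slot. Any j of these fix j positions, leaving (5−j)! ways to fill the rest, and there are C(3,j) ways to pick which j.
By inclusion–exclusion, the number of valid placements is Σ_{j=0}^{3} (−1)^j C(3,j)·(5−j)!.
Computing: 120 − 72 + 18 − 2 = 64.

64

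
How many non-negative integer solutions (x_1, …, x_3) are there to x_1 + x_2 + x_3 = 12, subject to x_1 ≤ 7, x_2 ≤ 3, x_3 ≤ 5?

10

By stars and bars, unrestricted non-negative solutions to x_1+…+x_3 = 12 number C(12+2,2) = 91.
Subtract solutions that violate a single cap (substitute x_i' = x_i − (cap_i+1)): x_1 ≥ 8 gives C(6,2) = 15; x_2 ≥ 4 gives C(10,2) = 45; x_3 ≥ 6 gives C(8,2) = 28. Together 88.
Add back pairs where two caps are both exceeded: 1 + 0 + 6 = 7.
By inclusion–exclusion the count is 91 − 88 + 7 = 10.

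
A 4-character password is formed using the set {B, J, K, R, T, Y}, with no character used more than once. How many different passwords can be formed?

360

With no repetition, fill the 4 characters in order: 6 choices, then 5, down to 3.
That product is 6 × 5 × 4 × 3 = 360.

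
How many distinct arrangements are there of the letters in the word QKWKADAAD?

The 9 letters of QKWKADAAD have repeats: A appearing 3 times, D appearing twice, and K appearing twice.
So there are 9! / (3!·2!·2!) = 15120 distinguishable arrangements.

15120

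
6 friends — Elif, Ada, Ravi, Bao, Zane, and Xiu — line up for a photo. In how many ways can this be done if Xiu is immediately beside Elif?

240

Place the 4 others and the Xiu-Elif pair as 5 objects in a line; the pair has 2 internal arrangements.
That gives 2 × 5! = 2 × 120 = 240.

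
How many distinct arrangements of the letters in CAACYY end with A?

30

Fix A in the last position and arrange the remaining 5 letters.
Those 5 letters have C appearing twice and Y appearing twice, giving (5)!/(2!·2!) = 30.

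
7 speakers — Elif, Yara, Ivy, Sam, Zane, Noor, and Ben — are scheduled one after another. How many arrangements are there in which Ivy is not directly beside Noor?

Of the 7! = 5040 arrangements, those with Ivy and Noor adjacent number 2 × 6! = 1440 (treat the pair as a block with 2 internal orders).
Complementary counting: 5040 − 1440 = 3600.

3600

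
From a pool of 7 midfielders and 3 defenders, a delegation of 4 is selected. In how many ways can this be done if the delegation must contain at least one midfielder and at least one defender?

Unrestricted: C(10,4) = 210 ways to pick any 4 of the 10.
Subtract selections that omit an entire group: no midfielders → C(3,4) = 0; no defenders → C(7,4) = 35.
Both groups omitted at once is impossible, so 210 − 35 = 175.

175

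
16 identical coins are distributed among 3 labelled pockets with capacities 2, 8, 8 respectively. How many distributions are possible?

By stars and bars, unrestricted non-negative solutions to x_1+…+x_3 = 16 number C(16+2,2) = 153.
Subtract solutions that violate a single cap (substitute x_i' = x_i − (cap_i+1)): x_1 ≥ 3 gives C(15,2) = 105; x_2 ≥ 9 gives C(9,2) = 36; x_3 ≥ 9 gives C(9,2) = 36. Together 177.
Add back pairs where two caps are both exceeded: 15 + 15 + 0 = 30.
By inclusion–exclusion the count is 153 − 177 + 30 = 6.

6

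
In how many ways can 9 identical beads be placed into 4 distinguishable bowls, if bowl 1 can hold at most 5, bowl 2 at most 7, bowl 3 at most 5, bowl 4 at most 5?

156

By stars and bars, unrestricted non-negative solutions to x_1+…+x_4 = 9 number C(9+3,3) = 220.
Subtract solutions that violate a single cap (substitute x_i' = x_i − (cap_i+1)): x_1 ≥ 6 gives C(6,3) = 20; x_2 ≥ 8 gives C(4,3) = 4; x_3 ≥ 6 gives C(6,3) = 20; x_4 ≥ 6 gives C(6,3) = 20. Together 64.
No two caps can be exceeded simultaneously, so the pair terms are all 0.
By inclusion–exclusion the count is 220 − 64 + 0 = 156.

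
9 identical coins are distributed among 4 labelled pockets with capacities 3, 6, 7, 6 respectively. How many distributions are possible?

Ignoring the caps, the number of non-negative solutions to x_1+…+x_4 = 9 is C(12,3) = 220.
Subtract solutions that violate a single cap (substitute x_i' = x_i − (cap_i+1)): x_1 ≥ 4 gives C(8,3) = 56; x_2 ≥ 7 gives C(5,3) = 10; x_3 ≥ 8 gives C(4,3) = 4; x_4 ≥ 7 gives C(5,3) = 10. Together 80.
No two caps can be exceeded simultaneously, so the pair terms are all 0.
By inclusion–exclusion the count is 220 − 80 + 0 = 140.

140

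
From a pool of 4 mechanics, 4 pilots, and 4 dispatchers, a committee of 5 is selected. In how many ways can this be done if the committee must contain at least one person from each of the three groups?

624

With no constraint there are C(12,5) = 792 possible selections.
Selections missing a whole group: no mechanics → C(8,5) = 56; no pilots → C(8,5) = 56; no dispatchers → C(8,5) = 56.
Add back selections omitting two groups (i.e. drawn from a single group): C(4,5) + C(4,5) + C(4,5) = 0.
By inclusion–exclusion: 792 − 168 + 0 = 624.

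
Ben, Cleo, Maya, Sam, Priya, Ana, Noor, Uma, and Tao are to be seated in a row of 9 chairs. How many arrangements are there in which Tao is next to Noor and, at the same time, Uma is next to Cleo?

20160

Treat {Tao,Noor} as one block (2 orders) and {Uma,Cleo} as another (2 orders).
That leaves 7 units to arrange: 2 × 2 × 7! = 4 × 5040 = 20160.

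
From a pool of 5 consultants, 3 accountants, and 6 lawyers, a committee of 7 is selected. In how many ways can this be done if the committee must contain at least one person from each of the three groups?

3058

With no constraint there are C(14,7) = 3432 possible selections.
Selections missing a whole group: no consultants → C(9,7) = 36; no accountants → C(11,7) = 330; no lawyers → C(8,7) = 8.
Add back selections omitting two groups (i.e. drawn from a single group): C(5,7) + C(3,7) + C(6,7) = 0.
By inclusion–exclusion: 3432 − 374 + 0 = 3058.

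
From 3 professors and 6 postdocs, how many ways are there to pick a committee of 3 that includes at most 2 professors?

83

Split by how many professors are chosen (0 through 2).
Sum: C(3,0)·C(6,3) + C(3,1)·C(6,2) + C(3,2)·C(6,1) = 20 + 45 + 18 = 83.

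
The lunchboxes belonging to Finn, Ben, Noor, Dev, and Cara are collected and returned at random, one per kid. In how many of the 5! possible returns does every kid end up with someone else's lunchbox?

This is the derangement count D_5: permutations of 5 items with no fixed point.
By inclusion–exclusion this is Σ_{j=0}^{5} (−1)^j C(5,j)·(5−j)!.
Computing: 120 − 120 + 60 − 20 + 5 − 1 = 44.

44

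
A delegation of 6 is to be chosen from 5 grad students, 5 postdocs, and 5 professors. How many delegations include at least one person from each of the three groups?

Unrestricted: C(15,6) = 5005 ways to pick any 6 of the 15.
Subtract selections that omit an entire group: no grad students → C(10,6) = 210; no postdocs → C(10,6) = 210; no professors → C(10,6) = 210.
Add back selections omitting two groups (i.e. drawn from a single group): C(5,6) + C(5,6) + C(5,6) = 0.
By inclusion–exclusion: 5005 − 630 + 0 = 4375.

4375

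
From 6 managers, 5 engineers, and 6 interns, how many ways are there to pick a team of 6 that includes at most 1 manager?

3234

Split by how many managers are chosen (0 through 1).
Sum: C(6,0)·C(11,6) + C(6,1)·C(11,5) = 462 + 2772 = 3234.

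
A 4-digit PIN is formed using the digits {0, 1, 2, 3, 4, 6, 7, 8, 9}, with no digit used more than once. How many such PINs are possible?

This is a permutation of 4 out of 9: P(9,4) = 9!/5!.
9 × 8 × 7 × 6 = 3024.

3024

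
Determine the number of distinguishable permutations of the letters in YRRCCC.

60

The 6 letters of YRRCCC have repeats: C appearing 3 times and R appearing twice.
So there are 6! / (3!·2!) = 60 distinguishable arrangements.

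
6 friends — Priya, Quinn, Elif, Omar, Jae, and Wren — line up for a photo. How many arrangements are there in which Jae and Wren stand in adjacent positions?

Place the 4 others and the Jae-Wren pair as 5 objects in a line; the pair has 2 internal arrangements.
That gives 2 × 5! = 2 × 120 = 240.

240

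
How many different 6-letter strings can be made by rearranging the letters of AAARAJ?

AAARAJ has 6 letters with A appearing 4 times.
The number of distinct arrangements is 6!/(4!) = 720/24 = 30.

30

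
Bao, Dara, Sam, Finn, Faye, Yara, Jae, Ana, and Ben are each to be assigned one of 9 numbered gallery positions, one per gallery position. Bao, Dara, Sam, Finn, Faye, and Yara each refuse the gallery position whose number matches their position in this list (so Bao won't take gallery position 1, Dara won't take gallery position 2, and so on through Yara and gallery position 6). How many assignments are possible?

Let Aᵢ (for 1 ≤ i ≤ 6) be the placements that put person i in their forbidden gallery position. Any j of these fix j positions, leaving (9−j)! ways to fill the rest, and there are C(6,j) ways to pick which j.
By inclusion–exclusion, the number of valid placements is Σ_{j=0}^{6} (−1)^j C(6,j)·(9−j)!.
Computing: 362880 − 241920 + 75600 − 14400 + 1800 − 144 + 6 = 183822.

183822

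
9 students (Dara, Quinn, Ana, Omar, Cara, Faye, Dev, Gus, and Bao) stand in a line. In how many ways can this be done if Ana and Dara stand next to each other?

Glue Ana and Dara into one block (2 internal orders), leaving 8 units to arrange in a row.
That gives 2 × 8! = 2 × 40320 = 80640.

80640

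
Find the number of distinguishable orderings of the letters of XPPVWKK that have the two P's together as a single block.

360

Treat the 2 copies of P as a single block. The multiset to arrange is then {PP, K, K, V, W, X}, 6 items in all.
That gives (6)!/(2!) = 360 arrangements.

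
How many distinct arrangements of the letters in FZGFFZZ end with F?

With the last slot taken by F, it remains to arrange the other 6 letters (ZGFFZZ).
Those 6 letters have F appearing twice and Z appearing 3 times, giving (6)!/(3!·2!) = 60.

60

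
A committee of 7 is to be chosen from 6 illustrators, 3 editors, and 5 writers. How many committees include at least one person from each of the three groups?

With no constraint there are C(14,7) = 3432 possible selections.
Subtract selections that omit an entire group: no illustrators → C(8,7) = 8; no editors → C(11,7) = 330; no writers → C(9,7) = 36.
Add back selections omitting two groups (i.e. drawn from a single group): C(6,7) + C(3,7) + C(5,7) = 0.
By inclusion–exclusion: 3432 − 374 + 0 = 3058.

3058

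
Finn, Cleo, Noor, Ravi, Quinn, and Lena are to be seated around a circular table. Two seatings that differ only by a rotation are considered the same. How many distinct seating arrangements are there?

Fix one person's seat to break rotational symmetry; the remaining 5 people can be arranged in (5)! = 120 ways.

120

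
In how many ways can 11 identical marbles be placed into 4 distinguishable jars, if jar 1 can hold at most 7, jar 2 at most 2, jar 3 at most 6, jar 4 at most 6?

118

Without the upper bounds there are C(14,3) = 364 ways to split 11 among 4 jars.
Subtract solutions that violate a single cap (substitute x_i' = x_i − (cap_i+1)): x_1 ≥ 8 gives C(6,3) = 20; x_2 ≥ 3 gives C(11,3) = 165; x_3 ≥ 7 gives C(7,3) = 35; x_4 ≥ 7 gives C(7,3) = 35. Together 255.
Add back pairs where two caps are both exceeded: 1 + 0 + 0 + 4 + 4 + 0 = 9.
By inclusion–exclusion the count is 364 − 255 + 9 = 118.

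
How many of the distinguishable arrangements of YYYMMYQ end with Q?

15

With the last slot taken by Q, it remains to arrange the other 6 letters (YYYMMY).
Those 6 letters have M appearing twice and Y appearing 4 times, giving (6)!/(4!·2!) = 15.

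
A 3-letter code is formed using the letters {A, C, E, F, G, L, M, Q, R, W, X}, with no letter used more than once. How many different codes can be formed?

Choose and order 3 of the 11 symbols: the first letter has 11 options, the next 10, then 9.
11 × 10 × 9 = 990.

990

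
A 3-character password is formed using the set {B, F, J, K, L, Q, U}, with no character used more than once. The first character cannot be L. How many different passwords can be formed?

180

The first character has 7−1 = 6 choices (anything except L).
The remaining 2 characters are filled from the other 6 symbols without repetition: 6 × 5 = 30.
Total: 6 × 30 = 180.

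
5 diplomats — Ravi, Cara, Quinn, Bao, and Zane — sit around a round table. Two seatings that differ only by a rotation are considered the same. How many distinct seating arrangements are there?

Seat Ravi anywhere (absorbing the rotational symmetry), then permute the other 4: (4)! = 24.

24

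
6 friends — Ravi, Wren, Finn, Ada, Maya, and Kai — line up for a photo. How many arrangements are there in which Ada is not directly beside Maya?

Of the 6! = 720 arrangements, those with Ada and Maya adjacent number 2 × 5! = 240 (treat the pair as a block with 2 internal orders).
Complementary counting: 720 − 240 = 480.

480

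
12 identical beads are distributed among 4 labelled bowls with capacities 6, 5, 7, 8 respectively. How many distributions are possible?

260

By stars and bars, unrestricted non-negative solutions to x_1+…+x_4 = 12 number C(12+3,3) = 455.
Subtract solutions that violate a single cap (substitute x_i' = x_i − (cap_i+1)): x_1 ≥ 7 gives C(8,3) = 56; x_2 ≥ 6 gives C(9,3) = 84; x_3 ≥ 8 gives C(7,3) = 35; x_4 ≥ 9 gives C(6,3) = 20. Together 195.
No two caps can be exceeded simultaneously, so the pair terms are all 0.
By inclusion–exclusion the count is 455 − 195 + 0 = 260.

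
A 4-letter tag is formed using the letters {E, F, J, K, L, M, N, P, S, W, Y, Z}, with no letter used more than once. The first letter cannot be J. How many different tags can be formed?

10890

The first letter has 12−1 = 11 choices (anything except J).
The remaining 3 letters are filled from the other 11 symbols without repetition: 11 × 10 × 9 = 990.
Total: 11 × 990 = 10890.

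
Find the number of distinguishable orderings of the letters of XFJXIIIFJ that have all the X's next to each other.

1680

Treat the 2 copies of X as a single block. The multiset to arrange is then {XX, F, F, I, I, I, J, J}, 8 items in all.
That gives (8)!/(3!·2!·2!) = 1680 arrangements.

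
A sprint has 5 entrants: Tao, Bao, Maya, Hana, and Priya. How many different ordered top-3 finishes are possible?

There are 5 choices for 1st place, 4 for 2nd, and 3 for 3rd.
That gives 5 × 4 × 3 = 60.

60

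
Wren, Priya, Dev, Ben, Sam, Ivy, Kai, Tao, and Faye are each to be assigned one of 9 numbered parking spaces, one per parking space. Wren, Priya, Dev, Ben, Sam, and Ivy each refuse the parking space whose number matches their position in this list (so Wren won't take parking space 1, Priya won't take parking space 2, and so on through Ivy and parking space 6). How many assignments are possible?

183822

Let Aᵢ (for 1 ≤ i ≤ 6) be the placements that put person i in their forbidden parking space. Any j of these fix j positions, leaving (9−j)! ways to fill the rest, and there are C(6,j) ways to pick which j.
By inclusion–exclusion, the number of valid placements is Σ_{j=0}^{6} (−1)^j C(6,j)·(9−j)!.
Computing: 362880 − 241920 + 75600 − 14400 + 1800 − 144 + 6 = 183822.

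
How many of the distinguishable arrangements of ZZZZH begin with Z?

With the first slot taken by Z, it remains to arrange the other 4 letters (ZZZH).
Those 4 letters have Z appearing 3 times, giving (4)!/(3!) = 4.

4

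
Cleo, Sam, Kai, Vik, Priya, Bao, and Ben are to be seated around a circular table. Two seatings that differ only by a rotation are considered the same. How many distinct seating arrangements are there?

Fix one person's seat to break rotational symmetry; the remaining 6 people can be arranged in (6)! = 720 ways.

720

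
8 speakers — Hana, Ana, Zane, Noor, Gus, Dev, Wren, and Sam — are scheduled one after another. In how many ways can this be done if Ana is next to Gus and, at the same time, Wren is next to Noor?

Treat {Ana,Gus} as one block (2 orders) and {Wren,Noor} as another (2 orders).
That leaves 6 units to arrange: 2 × 2 × 6! = 4 × 720 = 2880.

2880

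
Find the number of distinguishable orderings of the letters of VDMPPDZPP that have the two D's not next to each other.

5880

There are 9!/(4!·2!) = 7560 arrangements of VDMPPDZPP in total.
Arrangements with the D's together: treat DD as one letter, giving (8)!/(4!) = 1680.
Hence 7560 − 1680 = 5880.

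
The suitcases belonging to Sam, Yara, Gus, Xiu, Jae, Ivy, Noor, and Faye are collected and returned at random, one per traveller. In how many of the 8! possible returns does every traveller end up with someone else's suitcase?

This is the derangement count D_8: permutations of 8 items with no fixed point.
By inclusion–exclusion this is Σ_{j=0}^{8} (−1)^j C(8,j)·(8−j)!.
Computing: 40320 − 40320 + 20160 − 6720 + 1680 − 336 + 56 − 8 + 1 = 14833.

14833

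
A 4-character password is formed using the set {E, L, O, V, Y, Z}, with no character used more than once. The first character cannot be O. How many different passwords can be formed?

The first character has 6−1 = 5 choices (anything except O).
The remaining 3 characters are filled from the other 5 symbols without repetition: 5 × 4 × 3 = 60.
Total: 5 × 60 = 300.

300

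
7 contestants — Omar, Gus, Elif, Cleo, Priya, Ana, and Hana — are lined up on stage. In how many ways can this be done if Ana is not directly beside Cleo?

3600

There are 7! = 5040 arrangements in all. If Ana and Cleo are adjacent, merging them into one block gives 2·(6)! = 1440 arrangements.
Complementary counting: 5040 − 1440 = 3600.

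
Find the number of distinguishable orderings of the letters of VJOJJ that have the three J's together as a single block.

6

Treat the 3 copies of J as a single block. The multiset to arrange is then {JJJ, O, V}, 3 items in all.
All 3 items are distinct, so there are (3)! = 6 arrangements.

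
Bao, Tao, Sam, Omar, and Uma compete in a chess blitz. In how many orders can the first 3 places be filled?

This is an ordered selection of 3 from 5: P(5,3).
That gives 5 × 4 × 3 = 60.

60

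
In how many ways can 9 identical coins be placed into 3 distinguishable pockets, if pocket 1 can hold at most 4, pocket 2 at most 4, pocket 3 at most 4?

Ignoring the caps, the number of non-negative solutions to x_1+…+x_3 = 9 is C(11,2) = 55.
Subtract solutions that violate a single cap (substitute x_i' = x_i − (cap_i+1)): x_1 ≥ 5 gives C(6,2) = 15; x_2 ≥ 5 gives C(6,2) = 15; x_3 ≥ 5 gives C(6,2) = 15. Together 45.
No two caps can be exceeded simultaneously, so the pair terms are all 0.
By inclusion–exclusion the count is 55 − 45 + 0 = 10.

10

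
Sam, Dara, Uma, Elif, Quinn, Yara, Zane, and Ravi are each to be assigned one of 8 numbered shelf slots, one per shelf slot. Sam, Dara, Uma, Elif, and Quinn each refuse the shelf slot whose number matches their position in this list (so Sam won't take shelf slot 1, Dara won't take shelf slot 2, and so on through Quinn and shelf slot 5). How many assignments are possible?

Let Aᵢ (for 1 ≤ i ≤ 5) be the placements that put person i in their forbidden shelf slot. Any j of these fix j positions, leaving (8−j)! ways to fill the rest, and there are C(5,j) ways to pick which j.
By inclusion–exclusion, the number of valid placements is Σ_{j=0}^{5} (−1)^j C(5,j)·(8−j)!.
Computing: 40320 − 25200 + 7200 − 1200 + 120 − 6 = 21234.

21234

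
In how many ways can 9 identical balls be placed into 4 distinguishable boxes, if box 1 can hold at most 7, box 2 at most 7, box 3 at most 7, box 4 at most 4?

173

Ignoring the caps, the number of non-negative solutions to x_1+…+x_4 = 9 is C(12,3) = 220.
Subtract solutions that violate a single cap (substitute x_i' = x_i − (cap_i+1)): x_1 ≥ 8 gives C(4,3) = 4; x_2 ≥ 8 gives C(4,3) = 4; x_3 ≥ 8 gives C(4,3) = 4; x_4 ≥ 5 gives C(7,3) = 35. Together 47.
No two caps can be exceeded simultaneously, so the pair terms are all 0.
By inclusion–exclusion the count is 220 − 47 + 0 = 173.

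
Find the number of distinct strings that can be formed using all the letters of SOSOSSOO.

70

SOSOSSOO has 8 letters with O appearing 4 times and S appearing 4 times.
Dividing 8! = 40320 by 4!·4! = 576 for the repeated letters gives 70.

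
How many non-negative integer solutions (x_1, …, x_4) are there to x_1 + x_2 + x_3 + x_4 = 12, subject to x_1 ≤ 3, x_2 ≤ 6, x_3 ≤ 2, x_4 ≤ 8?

65

By stars and bars, unrestricted non-negative solutions to x_1+…+x_4 = 12 number C(12+3,3) = 455.
Subtract solutions that violate a single cap (substitute x_i' = x_i − (cap_i+1)): x_1 ≥ 4 gives C(11,3) = 165; x_2 ≥ 7 gives C(8,3) = 56; x_3 ≥ 3 gives C(12,3) = 220; x_4 ≥ 9 gives C(6,3) = 20. Together 461.
Add back pairs where two caps are both exceeded: 4 + 56 + 0 + 10 + 0 + 1 = 71.
By inclusion–exclusion the count is 455 − 461 + 71 = 65.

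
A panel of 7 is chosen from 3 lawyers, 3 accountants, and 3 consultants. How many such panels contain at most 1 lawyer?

3

Split by how many lawyers are chosen (0 through 1).
Sum: C(3,0)·C(6,7) + C(3,1)·C(6,6) = 0 + 3 = 3.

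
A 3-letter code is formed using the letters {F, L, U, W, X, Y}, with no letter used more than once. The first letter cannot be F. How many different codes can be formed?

The first letter has 6−1 = 5 choices (anything except F).
The remaining 2 letters are filled from the other 5 symbols without repetition: 5 × 4 = 20.
Total: 5 × 20 = 100.

100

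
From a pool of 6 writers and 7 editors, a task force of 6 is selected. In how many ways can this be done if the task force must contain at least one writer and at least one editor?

Unrestricted: C(13,6) = 1716 ways to pick any 6 of the 13.
Subtract selections that omit an entire group: no writers → C(7,6) = 7; no editors → C(6,6) = 1.
Both groups omitted at once is impossible, so 1716 − 8 = 1708.

1708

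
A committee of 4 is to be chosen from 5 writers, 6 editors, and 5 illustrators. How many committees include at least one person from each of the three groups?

975

With no constraint there are C(16,4) = 1820 possible selections.
Subtract selections that omit an entire group: no writers → C(11,4) = 330; no editors → C(10,4) = 210; no illustrators → C(11,4) = 330.
Add back selections omitting two groups (i.e. drawn from a single group): C(5,4) + C(6,4) + C(5,4) = 25.
By inclusion–exclusion: 1820 − 870 + 25 = 975.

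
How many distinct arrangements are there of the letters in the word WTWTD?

Letter multiplicities in WTWTD: D×1, T×2, W×2.
The number of distinct arrangements is 5!/(2!·2!) = 120/4 = 30.

30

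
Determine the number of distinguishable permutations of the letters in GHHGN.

GHHGN has 5 letters with G appearing twice and H appearing twice.
So there are 5! / (2!·2!) = 30 distinguishable arrangements.

30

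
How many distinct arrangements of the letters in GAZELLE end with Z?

Fix Z in the last position and arrange the remaining 6 letters.
Those 6 letters have E appearing twice and L appearing twice, giving (6)!/(2!·2!) = 180.

180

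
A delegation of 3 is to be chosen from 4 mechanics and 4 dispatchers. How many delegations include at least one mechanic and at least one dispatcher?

With no constraint there are C(8,3) = 56 possible selections.
Subtract selections that omit an entire group: no mechanics → C(4,3) = 4; no dispatchers → C(4,3) = 4.
Both groups omitted at once is impossible, so 56 − 8 = 48.

48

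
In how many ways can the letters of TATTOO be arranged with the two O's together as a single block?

20

Treat the 2 copies of O as a single block. The multiset to arrange is then {OO, A, T, T, T}, 5 items in all.
That gives (5)!/(3!) = 20 arrangements.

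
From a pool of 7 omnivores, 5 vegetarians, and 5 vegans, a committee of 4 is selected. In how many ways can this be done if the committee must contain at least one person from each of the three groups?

Total 4-person selections from all 17: C(17,4) = 2380.
Subtract selections that omit an entire group: no omnivores → C(10,4) = 210; no vegetarians → C(12,4) = 495; no vegans → C(12,4) = 495.
Add back selections omitting two groups (i.e. drawn from a single group): C(7,4) + C(5,4) + C(5,4) = 45.
By inclusion–exclusion: 2380 − 1200 + 45 = 1225.

1225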